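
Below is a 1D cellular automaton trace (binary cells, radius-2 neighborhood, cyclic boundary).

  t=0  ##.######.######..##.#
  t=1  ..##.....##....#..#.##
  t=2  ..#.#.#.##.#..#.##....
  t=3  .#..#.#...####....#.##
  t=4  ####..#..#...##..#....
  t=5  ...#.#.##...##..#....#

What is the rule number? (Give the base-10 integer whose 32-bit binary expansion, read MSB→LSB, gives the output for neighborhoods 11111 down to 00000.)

  ##### -> .   bit 31 = 0  t=0,i=5
  ####. -> .   bit 30 = 0  t=0,i=7
  ###.# -> .   bit 29 = 0  t=0,i=1
  ###.. -> #   bit 28 = 1  t=0,i=15
  ##.## -> #   bit 27 = 1  t=0,i=2
  ##.#. -> #   bit 26 = 1  t=2,i=10
  ##..# -> .   bit 25 = 0  t=0,i=16
  ##... -> #   bit 24 = 1  t=1,i=4
  #.### -> #   bit 23 = 1  t=0,i=3
  #.##. -> .   bit 22 = 0  t=1,i=20
  #.#.# -> #   bit 21 = 1  t=2,i=4
  #.#.. -> #   bit 20 = 1  t=2,i=11
  #..## -> .   bit 19 = 0  t=0,i=17
  #..#. -> #   bit 18 = 1  t=1,i=17
  #...# -> .   bit 17 = 0  t=3,i=8
  #.... -> .   bit 16 = 0  t=1,i=5
  .#### -> .   bit 15 = 0  t=0,i=4
  .###. -> .   bit 14 = 0  t=0,i=0
  .##.# -> .   bit 13 = 0  t=0,i=19
  .##.. -> .   bit 12 = 0  t=1,i=3
  .#.## -> .   bit 11 = 0  t=1,i=19
  .#.#. -> .   bit 10 = 0  t=2,i=3
  .#..# -> #   bit 9 = 1  t=1,i=16
  .#... -> .   bit 8 = 0  t=3,i=7
  ..### -> .   bit 7 = 0  t=3,i=10
  ..##. -> #   bit 6 = 1  t=0,i=18
  ..#.# -> .   bit 5 = 0  t=1,i=18
  ..#.. -> .   bit 4 = 0  t=1,i=15
  ...## -> #   bit 3 = 1  t=1,i=8
  ...#. -> #   bit 2 = 1  t=1,i=14
  ....# -> .   bit 1 = 0  t=1,i=7
  ..... -> #   bit 0 = 1  t=1,i=6
  bits 00011101101101000000001001001101 = 498336333

498336333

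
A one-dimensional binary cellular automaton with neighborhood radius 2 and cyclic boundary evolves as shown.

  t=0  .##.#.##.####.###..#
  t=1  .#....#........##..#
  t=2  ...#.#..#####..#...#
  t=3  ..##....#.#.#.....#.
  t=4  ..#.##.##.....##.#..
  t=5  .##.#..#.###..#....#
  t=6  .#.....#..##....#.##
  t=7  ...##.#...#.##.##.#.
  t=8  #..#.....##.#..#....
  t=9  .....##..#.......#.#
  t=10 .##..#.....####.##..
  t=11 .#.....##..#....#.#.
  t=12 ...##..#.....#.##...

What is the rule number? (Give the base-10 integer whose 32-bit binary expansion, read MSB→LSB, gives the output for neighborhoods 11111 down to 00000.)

2436972773

  #####|#  b31=1 t=2,i=10
  ####.|.  b30=0 t=0,i=11
  ###.#|.  b29=0 t=0,i=12
  ###..|#  b28=1 t=0,i=16
  ##.##|.  b27=0 t=0,i=8
  ##.#.|.  b26=0 t=0,i=3
  ##..#|.  b25=0 t=0,i=17
  ##...|#  b24=1 t=3,i=4
  #.###|.  b23=0 t=0,i=9
  #.##.|#  b22=1 t=0,i=1
  #.#.#|.  b21=0 t=0,i=4
  #.#..|.  b20=0 t=1,i=1
  #..##|.  b19=0 t=2,i=7
  #..#.|.  b18=0 t=0,i=18
  #...#|.  b17=0 t=2,i=1
  #....|#  b16=1 t=1,i=3
  .####|.  b15=0 t=0,i=10
  .###.|#  b14=1 t=0,i=15
  .##.#|.  b13=0 t=0,i=2
  .##..|.  b12=0 t=1,i=16
  .#.##|.  b11=0 t=0,i=0
  .#.#.|.  b10=0 t=1,i=0
  .#..#|.  b9=0 t=2,i=6
  .#...|.  b8=0 t=1,i=2
  ..###|#  b7=1 t=2,i=8
  ..##.|#  b6=1 t=1,i=15
  ..#.#|#  b5=1 t=0,i=19
  ..#..|.  b4=0 t=1,i=6
  ...##|.  b3=0 t=1,i=14
  ...#.|#  b2=1 t=1,i=5
  ....#|.  b1=0 t=1,i=4
  .....|#  b0=1 t=1,i=9
  bits 10010001010000010100000011100101 = 2436972773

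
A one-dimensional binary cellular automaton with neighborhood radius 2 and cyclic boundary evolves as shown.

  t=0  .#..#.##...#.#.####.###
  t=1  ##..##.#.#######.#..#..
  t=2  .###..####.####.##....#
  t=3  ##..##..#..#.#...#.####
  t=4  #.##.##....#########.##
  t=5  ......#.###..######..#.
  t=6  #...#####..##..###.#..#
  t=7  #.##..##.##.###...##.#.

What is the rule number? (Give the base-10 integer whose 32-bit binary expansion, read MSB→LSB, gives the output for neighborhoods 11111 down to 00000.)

  nb #####: next=#  (t=1,i=11, bit31=1)
  nb ####.: next=#  (t=0,i=17, bit30=1)
  nb ###.#: next=.  (t=0,i=18, bit29=0)
  nb ###..: next=.  (t=2,i=3, bit28=0)
  nb ##.##: next=.  (t=0,i=19, bit27=0)
  nb ##.#.: next=#  (t=0,i=0, bit26=1)
  nb ##..#: next=#  (t=1,i=2, bit25=1)
  nb ##...: next=.  (t=0,i=8, bit24=0)
  nb #.###: next=#  (t=0,i=15, bit23=1)
  nb #.##.: next=.  (t=0,i=6, bit22=0)
  nb #.#.#: next=#  (t=0,i=13, bit21=1)
  nb #.#..: next=#  (t=0,i=1, bit20=1)
  nb #..##: next=#  (t=1,i=3, bit19=1)
  nb #..#.: next=.  (t=0,i=3, bit18=0)
  nb #...#: next=#  (t=0,i=9, bit17=1)
  nb #....: next=#  (t=2,i=19, bit16=1)
  nb .####: next=.  (t=0,i=16, bit15=0)
  nb .###.: next=.  (t=0,i=21, bit14=0)
  nb .##.#: next=.  (t=1,i=5, bit13=0)
  nb .##..: next=#  (t=0,i=7, bit12=1)
  nb .#.##: next=#  (t=0,i=5, bit11=1)
  nb .#.#.: next=#  (t=0,i=12, bit10=1)
  nb .#..#: next=.  (t=0,i=2, bit9=0)
  nb .#...: next=#  (t=3,i=14, bit8=1)
  nb ..###: next=.  (t=2,i=6, bit7=0)
  nb ..##.: next=.  (t=1,i=0, bit6=0)
  nb ..#.#: next=#  (t=0,i=4, bit5=1)
  nb ..#..: next=.  (t=1,i=20, bit4=0)
  nb ...##: next=#  (t=4,i=10, bit3=1)
  nb ...#.: next=#  (t=0,i=10, bit2=1)
  nb ....#: next=#  (t=2,i=20, bit1=1)
  nb .....: next=.  (t=5,i=1, bit0=0)
  bits 11000110101110110001110100101110 = 3334151470

3334151470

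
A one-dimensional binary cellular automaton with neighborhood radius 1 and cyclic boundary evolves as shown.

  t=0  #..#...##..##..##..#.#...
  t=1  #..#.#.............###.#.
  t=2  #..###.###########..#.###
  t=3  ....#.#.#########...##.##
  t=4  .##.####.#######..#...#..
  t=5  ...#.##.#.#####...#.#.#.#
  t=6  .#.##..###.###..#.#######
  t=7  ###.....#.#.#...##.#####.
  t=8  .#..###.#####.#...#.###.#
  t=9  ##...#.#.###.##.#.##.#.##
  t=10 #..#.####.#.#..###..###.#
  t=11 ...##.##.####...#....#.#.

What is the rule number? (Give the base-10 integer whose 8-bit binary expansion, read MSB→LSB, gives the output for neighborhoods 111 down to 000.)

  ###|#  b7=1 t=1,i=20
  ##.|.  b6=0 t=0,i=8
  #.#|#  b5=1 t=0,i=20
  #..|.  b4=0 t=0,i=1
  .##|.  b3=0 t=0,i=7
  .#.|#  b2=1 t=0,i=0
  ..#|.  b1=0 t=0,i=2
  ...|#  b0=1 t=0,i=5
  bits 10100101 = 165

165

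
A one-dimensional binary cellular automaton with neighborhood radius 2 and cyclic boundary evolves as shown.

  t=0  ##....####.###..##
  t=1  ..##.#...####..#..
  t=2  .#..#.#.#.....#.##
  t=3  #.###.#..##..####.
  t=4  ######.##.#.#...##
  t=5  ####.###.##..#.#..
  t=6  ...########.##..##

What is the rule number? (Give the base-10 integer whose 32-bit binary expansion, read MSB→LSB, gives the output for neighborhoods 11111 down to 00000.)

  [31] ##### => #  t=4,i=0
  [30] ####. => .  t=0,i=0
  [29] ###.# => #  t=0,i=9
  [28] ###.. => .  t=0,i=1
  [27] ##.## => #  t=0,i=10
  [26] ##.#. => #  t=1,i=4
  [25] ##..# => .  t=0,i=14
  [24] ##... => #  t=0,i=2
  [23] #.### => #  t=0,i=11
  [22] #.##. => #  t=2,i=16
  [21] #.#.# => #  t=2,i=6
  [20] #.#.. => .  t=1,i=5
  [19] #..## => #  t=0,i=15
  [18] #..#. => #  t=1,i=14
  [17] #...# => .  t=1,i=7
  [16] #.... => #  t=0,i=3
  [15] .#### => .  t=0,i=7
  [14] .###. => #  t=0,i=12
  [13] .##.# => .  t=1,i=3
  [12] .##.. => #  t=3,i=10
  [11] .#.## => #  t=2,i=15
  [10] .#.#. => .  t=2,i=5
  [9] .#..# => #  t=2,i=2
  [8] .#... => #  t=1,i=6
  [7] ..### => .  t=0,i=6
  [6] ..##. => .  t=1,i=2
  [5] ..#.# => #  t=2,i=4
  [4] ..#.. => .  t=1,i=15
  [3] ...## => #  t=0,i=5
  [2] ...#. => #  t=2,i=13
  [1] ....# => .  t=0,i=4
  [0] ..... => .  t=2,i=11
  bits 10101101111011010101101100101100 = 2918013740

2918013740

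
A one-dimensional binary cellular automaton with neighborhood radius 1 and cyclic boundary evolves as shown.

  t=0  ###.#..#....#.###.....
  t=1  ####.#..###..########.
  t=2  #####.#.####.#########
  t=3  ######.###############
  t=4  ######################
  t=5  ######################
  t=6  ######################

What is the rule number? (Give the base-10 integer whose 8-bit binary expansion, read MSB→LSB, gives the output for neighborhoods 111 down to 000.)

  [7] ### => #  t=0,i=1
  [6] ##. => #  t=0,i=2
  [5] #.# => #  t=0,i=3
  [4] #.. => #  t=0,i=5
  [3] .## => #  t=0,i=0
  [2] .#. => .  t=0,i=4
  [1] ..# => .  t=0,i=6
  [0] ... => #  t=0,i=9
  bits 11111001 = 249

249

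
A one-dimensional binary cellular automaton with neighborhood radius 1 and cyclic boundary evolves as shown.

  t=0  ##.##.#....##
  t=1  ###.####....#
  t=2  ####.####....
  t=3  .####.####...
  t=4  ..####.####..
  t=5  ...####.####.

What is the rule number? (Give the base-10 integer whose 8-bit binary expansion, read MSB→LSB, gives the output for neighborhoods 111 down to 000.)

244

  [7] ### => #  t=0,i=0
  [6] ##. => #  t=0,i=1
  [5] #.# => #  t=0,i=2
  [4] #.. => #  t=0,i=7
  [3] .## => .  t=0,i=3
  [2] .#. => #  t=0,i=6
  [1] ..# => .  t=0,i=10
  [0] ... => .  t=0,i=8
  bits 11110100 = 244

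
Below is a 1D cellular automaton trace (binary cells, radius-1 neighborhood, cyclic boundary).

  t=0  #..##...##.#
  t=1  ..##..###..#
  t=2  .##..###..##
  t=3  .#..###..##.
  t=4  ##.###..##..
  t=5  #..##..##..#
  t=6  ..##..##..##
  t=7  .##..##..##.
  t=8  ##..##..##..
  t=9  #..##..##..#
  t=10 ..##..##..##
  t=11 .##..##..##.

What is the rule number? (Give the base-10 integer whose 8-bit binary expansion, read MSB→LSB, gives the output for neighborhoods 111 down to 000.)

143

  ### -> #   bit 7 = 1  t=1,i=7
  ##. -> .   bit 6 = 0  t=0,i=0
  #.# -> .   bit 5 = 0  t=0,i=10
  #.. -> .   bit 4 = 0  t=0,i=1
  .## -> #   bit 3 = 1  t=0,i=3
  .#. -> #   bit 2 = 1  t=1,i=11
  ..# -> #   bit 1 = 1  t=0,i=2
  ... -> #   bit 0 = 1  t=0,i=6
  bits 10001111 = 143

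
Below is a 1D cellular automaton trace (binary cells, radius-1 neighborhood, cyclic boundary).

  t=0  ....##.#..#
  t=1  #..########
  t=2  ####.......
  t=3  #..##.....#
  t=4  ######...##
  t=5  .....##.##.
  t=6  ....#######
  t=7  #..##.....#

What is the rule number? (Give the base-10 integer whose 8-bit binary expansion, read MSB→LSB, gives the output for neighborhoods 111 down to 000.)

  ###|.  b7=0 t=1,i=4
  ##.|#  b6=1 t=0,i=5
  #.#|#  b5=1 t=0,i=6
  #..|#  b4=1 t=0,i=0
  .##|#  b3=1 t=0,i=4
  .#.|#  b2=1 t=0,i=7
  ..#|#  b1=1 t=0,i=3
  ...|.  b0=0 t=0,i=1
  bits 01111110 = 126

126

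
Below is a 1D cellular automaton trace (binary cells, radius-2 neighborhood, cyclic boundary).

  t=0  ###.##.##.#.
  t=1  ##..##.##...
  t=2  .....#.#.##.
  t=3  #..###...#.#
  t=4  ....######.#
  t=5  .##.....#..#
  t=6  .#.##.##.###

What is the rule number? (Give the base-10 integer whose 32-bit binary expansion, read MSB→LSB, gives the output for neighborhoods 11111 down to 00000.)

  nb #####: next=.  (t=4,i=6, bit31=0)
  nb ####.: next=#  (t=4,i=8, bit30=1)
  nb ###.#: next=.  (t=0,i=2, bit29=0)
  nb ###..: next=#  (t=3,i=5, bit28=1)
  nb ##.##: next=.  (t=0,i=3, bit27=0)
  nb ##.#.: next=.  (t=0,i=9, bit26=0)
  nb ##..#: next=.  (t=1,i=2, bit25=0)
  nb ##...: next=#  (t=1,i=9, bit24=1)
  nb #.###: next=#  (t=0,i=0, bit23=1)
  nb #.##.: next=#  (t=0,i=4, bit22=1)
  nb #.#.#: next=.  (t=0,i=10, bit21=0)
  nb #.#..: next=#  (t=4,i=11, bit20=1)
  nb #..##: next=.  (t=1,i=3, bit19=0)
  nb #..#.: next=#  (t=5,i=10, bit18=1)
  nb #...#: next=#  (t=1,i=10, bit17=1)
  nb #....: next=#  (t=2,i=0, bit16=1)
  nb .####: next=.  (t=4,i=5, bit15=0)
  nb .###.: next=#  (t=0,i=1, bit14=1)
  nb .##.#: next=#  (t=0,i=5, bit13=1)
  nb .##..: next=.  (t=1,i=1, bit12=0)
  nb .#.##: next=.  (t=0,i=11, bit11=0)
  nb .#.#.: next=.  (t=2,i=6, bit10=0)
  nb .#..#: next=#  (t=5,i=9, bit9=1)
  nb .#...: next=.  (t=4,i=0, bit8=0)
  nb ..###: next=.  (t=3,i=3, bit7=0)
  nb ..##.: next=.  (t=1,i=0, bit6=0)
  nb ..#.#: next=#  (t=2,i=5, bit5=1)
  nb ..#..: next=.  (t=5,i=8, bit4=0)
  nb ...##: next=.  (t=1,i=11, bit3=0)
  nb ...#.: next=#  (t=2,i=4, bit2=1)
  nb ....#: next=#  (t=2,i=3, bit1=1)
  nb .....: next=.  (t=2,i=1, bit0=0)
  bits 01010001110101110110001000100110 = 1373069862

1373069862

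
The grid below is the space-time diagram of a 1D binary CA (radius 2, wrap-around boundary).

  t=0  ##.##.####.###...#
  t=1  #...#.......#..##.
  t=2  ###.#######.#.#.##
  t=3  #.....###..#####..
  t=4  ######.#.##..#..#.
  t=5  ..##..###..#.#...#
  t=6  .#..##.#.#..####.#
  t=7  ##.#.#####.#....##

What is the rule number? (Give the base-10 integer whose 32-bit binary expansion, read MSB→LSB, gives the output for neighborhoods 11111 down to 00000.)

  [31] ##### => #  t=2,i=0
  [30] ####. => .  t=0,i=8
  [29] ###.# => .  t=0,i=1
  [28] ###.. => .  t=0,i=13
  [27] ##.## => .  t=0,i=2
  [26] ##.#. => #  t=1,i=17
  [25] ##..# => #  t=3,i=9
  [24] ##... => .  t=0,i=14
  [23] #.### => .  t=0,i=6
  [22] #.##. => .  t=0,i=3
  [21] #.#.# => #  t=2,i=12
  [20] #.#.. => #  t=1,i=0
  [19] #..## => #  t=1,i=14
  [18] #..#. => .  t=3,i=17
  [17] #...# => #  t=0,i=15
  [16] #.... => #  t=1,i=6
  [15] .#### => .  t=0,i=7
  [14] .###. => #  t=0,i=0
  [13] .##.# => #  t=0,i=4
  [12] .##.. => .  t=4,i=10
  [11] .#.## => #  t=2,i=15
  [10] .#.#. => #  t=2,i=13
  [9] .#..# => .  t=1,i=13
  [8] .#... => #  t=1,i=1
  [7] ..### => .  t=0,i=17
  [6] ..##. => .  t=1,i=15
  [5] ..#.# => .  t=4,i=16
  [4] ..#.. => #  t=1,i=4
  [3] ...## => #  t=0,i=16
  [2] ...#. => .  t=1,i=3
  [1] ....# => #  t=1,i=10
  [0] ..... => #  t=1,i=7
  bits 10000110001110110110110100011011 = 2252041499

2252041499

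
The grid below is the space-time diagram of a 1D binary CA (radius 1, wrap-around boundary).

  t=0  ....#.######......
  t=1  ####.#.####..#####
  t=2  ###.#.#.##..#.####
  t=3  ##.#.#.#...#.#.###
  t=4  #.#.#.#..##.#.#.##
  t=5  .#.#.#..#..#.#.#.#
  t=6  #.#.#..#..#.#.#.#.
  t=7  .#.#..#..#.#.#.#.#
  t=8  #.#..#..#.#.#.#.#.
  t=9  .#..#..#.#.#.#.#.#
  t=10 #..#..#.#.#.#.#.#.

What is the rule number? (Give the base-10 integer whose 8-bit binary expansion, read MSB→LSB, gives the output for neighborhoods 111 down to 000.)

  nb ###: next=#  (t=0,i=7, bit7=1)
  nb ##.: next=.  (t=0,i=11, bit6=0)
  nb #.#: next=#  (t=0,i=5, bit5=1)
  nb #..: next=.  (t=0,i=12, bit4=0)
  nb .##: next=.  (t=0,i=6, bit3=0)
  nb .#.: next=.  (t=0,i=4, bit2=0)
  nb ..#: next=#  (t=0,i=3, bit1=1)
  nb ...: next=#  (t=0,i=0, bit0=1)
  bits 10100011 = 163

163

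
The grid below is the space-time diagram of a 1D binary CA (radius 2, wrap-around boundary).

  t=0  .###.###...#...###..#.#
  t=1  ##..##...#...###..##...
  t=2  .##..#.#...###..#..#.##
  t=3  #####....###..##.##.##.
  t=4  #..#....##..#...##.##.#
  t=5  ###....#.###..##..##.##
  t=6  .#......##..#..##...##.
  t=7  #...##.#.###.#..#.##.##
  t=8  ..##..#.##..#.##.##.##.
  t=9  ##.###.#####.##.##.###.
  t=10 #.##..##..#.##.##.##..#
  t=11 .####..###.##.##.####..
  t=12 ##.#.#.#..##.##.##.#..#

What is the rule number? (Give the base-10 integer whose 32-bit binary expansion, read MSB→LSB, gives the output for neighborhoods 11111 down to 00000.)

  #####|.  b31=0 t=3,i=2
  ####.|#  b30=1 t=3,i=3
  ###.#|.  b29=0 t=0,i=3
  ###..|.  b28=0 t=0,i=7
  ##.##|#  b27=1 t=0,i=4
  ##.#.|#  b26=1 t=7,i=6
  ##..#|#  b25=1 t=0,i=18
  ##...|.  b24=0 t=0,i=8
  #.###|#  b23=1 t=0,i=1
  #.##.|#  b22=1 t=2,i=1
  #.#.#|.  b21=0 t=0,i=22
  #.#..|.  b20=0 t=2,i=7
  #..##|.  b19=0 t=1,i=3
  #..#.|#  b18=1 t=0,i=19
  #...#|#  b17=1 t=0,i=9
  #....|.  b16=0 t=3,i=6
  .####|.  b15=0 t=3,i=1
  .###.|.  b14=0 t=0,i=2
  .##.#|.  b13=0 t=2,i=22
  .##..|#  b12=1 t=1,i=1
  .#.##|#  b11=1 t=0,i=0
  .#.#.|.  b10=0 t=0,i=21
  .#..#|#  b9=1 t=2,i=17
  .#...|.  b8=0 t=0,i=12
  ..###|#  b7=1 t=0,i=15
  ..##.|.  b6=0 t=1,i=0
  ..#.#|.  b5=0 t=0,i=20
  ..#..|.  b4=0 t=0,i=11
  ...##|#  b3=1 t=0,i=14
  ...#.|.  b2=0 t=0,i=10
  ....#|.  b1=0 t=3,i=7
  .....|#  b0=1 t=6,i=4
  bits 01001110110001100001101010001001 = 1321605769

1321605769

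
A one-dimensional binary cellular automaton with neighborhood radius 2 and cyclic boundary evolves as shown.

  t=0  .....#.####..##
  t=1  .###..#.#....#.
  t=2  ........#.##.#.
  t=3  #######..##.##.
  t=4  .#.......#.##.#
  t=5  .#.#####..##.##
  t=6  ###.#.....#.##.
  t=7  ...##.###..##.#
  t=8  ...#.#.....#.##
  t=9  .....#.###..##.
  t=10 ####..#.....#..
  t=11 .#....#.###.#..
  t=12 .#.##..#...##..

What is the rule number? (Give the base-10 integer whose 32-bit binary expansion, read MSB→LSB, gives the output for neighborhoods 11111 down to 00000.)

  [31] ##### => .  t=3,i=2
  [30] ####. => .  t=0,i=9
  [29] ###.# => .  t=6,i=2
  [28] ###.. => .  t=0,i=10
  [27] ##.## => #  t=3,i=11
  [26] ##.#. => #  t=2,i=12
  [25] ##..# => .  t=0,i=11
  [24] ##... => .  t=0,i=0
  [23] #.### => .  t=0,i=7
  [22] #.##. => #  t=2,i=10
  [21] #.#.# => #  t=4,i=14
  [20] #.#.. => #  t=1,i=8
  [19] #..## => .  t=0,i=12
  [18] #..#. => .  t=1,i=5
  [17] #...# => .  t=7,i=1
  [16] #.... => #  t=0,i=1
  [15] .#### => #  t=0,i=8
  [14] .###. => .  t=1,i=2
  [13] .##.# => .  t=2,i=11
  [12] .##.. => .  t=0,i=14
  [11] .#.## => #  t=0,i=6
  [10] .#.#. => .  t=1,i=7
  [9] .#..# => .  t=1,i=14
  [8] .#... => .  t=1,i=9
  [7] ..### => .  t=1,i=1
  [6] ..##. => #  t=0,i=13
  [5] ..#.# => .  t=0,i=5
  [4] ..#.. => #  t=1,i=13
  [3] ...## => .  t=7,i=2
  [2] ...#. => .  t=0,i=4
  [1] ....# => #  t=0,i=3
  [0] ..... => #  t=0,i=2
  bits 00001100011100011000100001010011 = 208767059

208767059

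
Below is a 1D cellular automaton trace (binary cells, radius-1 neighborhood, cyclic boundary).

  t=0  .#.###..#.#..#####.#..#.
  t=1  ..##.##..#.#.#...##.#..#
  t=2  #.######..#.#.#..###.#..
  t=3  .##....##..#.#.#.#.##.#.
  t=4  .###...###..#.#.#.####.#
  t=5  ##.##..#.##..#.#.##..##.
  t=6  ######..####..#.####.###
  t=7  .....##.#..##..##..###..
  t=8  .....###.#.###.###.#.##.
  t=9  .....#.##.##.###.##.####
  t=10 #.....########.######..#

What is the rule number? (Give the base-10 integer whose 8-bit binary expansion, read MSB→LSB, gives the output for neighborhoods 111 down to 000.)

120

  ### -> .   bit 7 = 0  t=0,i=4
  ##. -> #   bit 6 = 1  t=0,i=5
  #.# -> #   bit 5 = 1  t=0,i=2
  #.. -> #   bit 4 = 1  t=0,i=6
  .## -> #   bit 3 = 1  t=0,i=3
  .#. -> .   bit 2 = 0  t=0,i=1
  ..# -> .   bit 1 = 0  t=0,i=0
  ... -> .   bit 0 = 0  t=1,i=15
  bits 01111000 = 120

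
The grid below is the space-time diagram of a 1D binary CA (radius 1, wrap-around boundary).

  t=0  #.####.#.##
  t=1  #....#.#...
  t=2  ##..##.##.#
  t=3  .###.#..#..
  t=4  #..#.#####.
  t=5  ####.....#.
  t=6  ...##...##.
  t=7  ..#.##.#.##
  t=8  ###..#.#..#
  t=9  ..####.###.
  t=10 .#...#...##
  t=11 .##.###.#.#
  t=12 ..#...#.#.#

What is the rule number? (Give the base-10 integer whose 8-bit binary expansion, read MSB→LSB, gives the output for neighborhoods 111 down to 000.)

86

  [7] ### => .  t=0,i=3
  [6] ##. => #  t=0,i=0
  [5] #.# => .  t=0,i=1
  [4] #.. => #  t=1,i=1
  [3] .## => .  t=0,i=2
  [2] .#. => #  t=0,i=7
  [1] ..# => #  t=1,i=4
  [0] ... => .  t=1,i=2
  bits 01010110 = 86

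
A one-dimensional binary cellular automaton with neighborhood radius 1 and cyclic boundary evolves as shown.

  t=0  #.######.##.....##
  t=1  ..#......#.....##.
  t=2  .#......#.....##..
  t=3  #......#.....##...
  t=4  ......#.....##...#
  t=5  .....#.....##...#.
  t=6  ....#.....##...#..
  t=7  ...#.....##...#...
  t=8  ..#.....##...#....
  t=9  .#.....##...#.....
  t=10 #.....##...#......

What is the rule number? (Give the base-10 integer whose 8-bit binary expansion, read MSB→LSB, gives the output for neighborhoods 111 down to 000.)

10

  [7] ### => .  t=0,i=3
  [6] ##. => .  t=0,i=0
  [5] #.# => .  t=0,i=1
  [4] #.. => .  t=0,i=11
  [3] .## => #  t=0,i=2
  [2] .#. => .  t=1,i=2
  [1] ..# => #  t=0,i=15
  [0] ... => .  t=0,i=12
  bits 00001010 = 10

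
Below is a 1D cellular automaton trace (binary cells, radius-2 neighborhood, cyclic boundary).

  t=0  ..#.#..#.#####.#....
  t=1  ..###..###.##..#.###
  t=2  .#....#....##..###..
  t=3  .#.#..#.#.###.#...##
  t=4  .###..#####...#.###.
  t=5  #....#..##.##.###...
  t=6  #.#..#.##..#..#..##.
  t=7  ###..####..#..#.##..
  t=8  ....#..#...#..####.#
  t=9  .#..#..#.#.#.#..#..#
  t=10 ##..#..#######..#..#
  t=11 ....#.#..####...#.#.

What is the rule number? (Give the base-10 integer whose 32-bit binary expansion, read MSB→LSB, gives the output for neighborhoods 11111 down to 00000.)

3254459513

  [31] ##### => #  t=0,i=11
  [30] ####. => #  t=0,i=12
  [29] ###.# => .  t=0,i=13
  [28] ###.. => .  t=1,i=4
  [27] ##.## => .  t=1,i=10
  [26] ##.#. => .  t=0,i=14
  [25] ##..# => .  t=1,i=0
  [24] ##... => #  t=2,i=18
  [23] #.### => #  t=0,i=9
  [22] #.##. => #  t=1,i=11
  [21] #.#.# => #  t=3,i=1
  [20] #.#.. => #  t=0,i=4
  [19] #..## => #  t=1,i=1
  [18] #..#. => .  t=0,i=6
  [17] #...# => #  t=2,i=19
  [16] #.... => #  t=0,i=17
  [15] .#### => .  t=0,i=10
  [14] .###. => .  t=1,i=3
  [13] .##.# => .  t=3,i=19
  [12] .##.. => #  t=1,i=12
  [11] .#.## => #  t=0,i=8
  [10] .#.#. => #  t=0,i=3
  [9] .#..# => .  t=0,i=5
  [8] .#... => .  t=0,i=16
  [7] ..### => .  t=1,i=2
  [6] ..##. => #  t=2,i=11
  [5] ..#.# => #  t=0,i=2
  [4] ..#.. => #  t=2,i=1
  [3] ...## => #  t=2,i=10
  [2] ...#. => .  t=0,i=1
  [1] ....# => .  t=0,i=0
  [0] ..... => #  t=0,i=18
  bits 11000001111110110001110001111001 = 3254459513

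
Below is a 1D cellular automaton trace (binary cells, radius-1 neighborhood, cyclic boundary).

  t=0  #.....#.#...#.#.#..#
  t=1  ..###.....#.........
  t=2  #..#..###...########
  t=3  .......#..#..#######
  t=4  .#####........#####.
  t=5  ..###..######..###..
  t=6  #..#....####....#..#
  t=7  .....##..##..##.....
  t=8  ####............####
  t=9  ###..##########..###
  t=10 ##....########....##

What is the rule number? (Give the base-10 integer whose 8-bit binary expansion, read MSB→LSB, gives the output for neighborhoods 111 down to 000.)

129

  ### -> #   bit 7 = 1  t=1,i=3
  ##. -> .   bit 6 = 0  t=0,i=0
  #.# -> .   bit 5 = 0  t=0,i=7
  #.. -> .   bit 4 = 0  t=0,i=1
  .## -> .   bit 3 = 0  t=0,i=19
  .#. -> .   bit 2 = 0  t=0,i=6
  ..# -> .   bit 1 = 0  t=0,i=5
  ... -> #   bit 0 = 1  t=0,i=2
  bits 10000001 = 129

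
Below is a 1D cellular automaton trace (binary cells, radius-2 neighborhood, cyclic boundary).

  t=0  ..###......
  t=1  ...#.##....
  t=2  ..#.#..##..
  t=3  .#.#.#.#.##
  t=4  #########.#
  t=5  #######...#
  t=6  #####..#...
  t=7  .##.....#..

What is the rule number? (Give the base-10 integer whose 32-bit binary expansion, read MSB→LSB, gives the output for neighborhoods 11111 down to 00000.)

  #####|#  b31=1 t=4,i=1
  ####.|.  b30=0 t=4,i=7
  ###.#|.  b29=0 t=4,i=8
  ###..|.  b28=0 t=0,i=4
  ##.##|.  b27=0 t=4,i=9
  ##.#.|#  b26=1 t=3,i=0
  ##..#|.  b25=0 t=6,i=5
  ##...|#  b24=1 t=0,i=5
  #.###|#  b23=1 t=4,i=10
  #.##.|.  b22=0 t=1,i=5
  #.#.#|#  b21=1 t=3,i=1
  #.#..|.  b20=0 t=2,i=4
  #..##|.  b19=0 t=2,i=6
  #..#.|.  b18=0 t=6,i=6
  #...#|.  b17=0 t=5,i=8
  #....|#  b16=1 t=0,i=6
  .####|#  b15=1 t=4,i=0
  .###.|#  b14=1 t=0,i=3
  .##.#|#  b13=1 t=3,i=10
  .##..|.  b12=0 t=1,i=6
  .#.##|#  b11=1 t=1,i=4
  .#.#.|#  b10=1 t=2,i=3
  .#..#|#  b9=1 t=2,i=5
  .#...|#  b8=1 t=6,i=8
  ..###|.  b7=0 t=0,i=2
  ..##.|#  b6=1 t=2,i=7
  ..#.#|.  b5=0 t=1,i=3
  ..#..|.  b4=0 t=6,i=7
  ...##|.  b3=0 t=0,i=1
  ...#.|#  b2=1 t=1,i=2
  ....#|.  b1=0 t=0,i=0
  .....|.  b0=0 t=0,i=7
  bits 10000101101000011110111101000100 = 2241982276

2241982276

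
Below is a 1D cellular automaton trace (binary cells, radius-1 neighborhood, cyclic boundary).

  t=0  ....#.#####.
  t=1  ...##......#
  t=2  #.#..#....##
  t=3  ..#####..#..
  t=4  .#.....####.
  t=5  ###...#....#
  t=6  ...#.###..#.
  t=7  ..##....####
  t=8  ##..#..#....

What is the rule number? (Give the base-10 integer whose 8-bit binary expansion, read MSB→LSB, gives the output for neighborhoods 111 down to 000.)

22

  ### -> .   bit 7 = 0  t=0,i=7
  ##. -> .   bit 6 = 0  t=0,i=10
  #.# -> .   bit 5 = 0  t=0,i=5
  #.. -> #   bit 4 = 1  t=0,i=11
  .## -> .   bit 3 = 0  t=0,i=6
  .#. -> #   bit 2 = 1  t=0,i=4
  ..# -> #   bit 1 = 1  t=0,i=3
  ... -> .   bit 0 = 0  t=0,i=0
  bits 00010110 = 22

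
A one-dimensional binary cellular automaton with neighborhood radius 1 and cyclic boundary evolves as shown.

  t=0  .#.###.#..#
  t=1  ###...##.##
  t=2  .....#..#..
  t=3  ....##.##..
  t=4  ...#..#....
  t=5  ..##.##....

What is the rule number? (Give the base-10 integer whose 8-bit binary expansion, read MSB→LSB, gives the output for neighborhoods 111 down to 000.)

  [7] ### => .  t=0,i=4
  [6] ##. => .  t=0,i=5
  [5] #.# => #  t=0,i=0
  [4] #.. => .  t=0,i=8
  [3] .## => .  t=0,i=3
  [2] .#. => #  t=0,i=1
  [1] ..# => #  t=0,i=9
  [0] ... => .  t=1,i=4
  bits 00100110 = 38

38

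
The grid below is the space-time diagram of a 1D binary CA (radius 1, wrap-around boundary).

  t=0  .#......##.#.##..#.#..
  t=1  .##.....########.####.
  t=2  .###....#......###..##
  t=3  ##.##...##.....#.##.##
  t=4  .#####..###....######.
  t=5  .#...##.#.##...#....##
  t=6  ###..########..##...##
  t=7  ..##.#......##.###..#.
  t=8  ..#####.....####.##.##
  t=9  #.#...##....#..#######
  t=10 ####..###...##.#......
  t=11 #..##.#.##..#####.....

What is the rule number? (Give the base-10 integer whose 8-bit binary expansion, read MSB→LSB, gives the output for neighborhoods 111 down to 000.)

  [7] ### => .  t=1,i=9
  [6] ##. => #  t=0,i=9
  [5] #.# => #  t=0,i=10
  [4] #.. => #  t=0,i=2
  [3] .## => #  t=0,i=8
  [2] .#. => #  t=0,i=1
  [1] ..# => .  t=0,i=0
  [0] ... => .  t=0,i=3
  bits 01111100 = 124

124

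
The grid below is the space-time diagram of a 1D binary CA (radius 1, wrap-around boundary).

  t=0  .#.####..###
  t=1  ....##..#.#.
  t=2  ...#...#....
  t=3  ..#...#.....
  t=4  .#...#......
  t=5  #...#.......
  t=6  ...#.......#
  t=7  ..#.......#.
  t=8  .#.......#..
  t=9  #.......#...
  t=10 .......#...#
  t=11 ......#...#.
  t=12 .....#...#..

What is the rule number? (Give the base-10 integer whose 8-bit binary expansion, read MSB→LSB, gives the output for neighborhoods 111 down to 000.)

130

  ###|#  b7=1 t=0,i=4
  ##.|.  b6=0 t=0,i=6
  #.#|.  b5=0 t=0,i=0
  #..|.  b4=0 t=0,i=7
  .##|.  b3=0 t=0,i=3
  .#.|.  b2=0 t=0,i=1
  ..#|#  b1=1 t=0,i=8
  ...|.  b0=0 t=1,i=0
  bits 10000010 = 130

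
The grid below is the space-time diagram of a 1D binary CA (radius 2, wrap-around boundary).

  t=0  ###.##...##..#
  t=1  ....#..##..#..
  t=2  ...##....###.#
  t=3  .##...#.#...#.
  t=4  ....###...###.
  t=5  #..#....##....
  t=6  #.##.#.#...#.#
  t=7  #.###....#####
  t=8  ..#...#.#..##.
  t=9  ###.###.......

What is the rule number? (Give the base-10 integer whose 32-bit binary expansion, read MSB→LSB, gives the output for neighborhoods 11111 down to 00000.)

2261198908

  [31] ##### => #  t=7,i=11
  [30] ####. => .  t=0,i=1
  [29] ###.# => .  t=0,i=2
  [28] ###.. => .  t=4,i=6
  [27] ##.## => .  t=0,i=3
  [26] ##.#. => #  t=2,i=12
  [25] ##..# => #  t=0,i=11
  [24] ##... => .  t=0,i=6
  [23] #.### => #  t=7,i=2
  [22] #.##. => #  t=0,i=4
  [21] #.#.# => .  t=6,i=5
  [20] #.#.. => .  t=2,i=13
  [19] #..## => .  t=0,i=12
  [18] #..#. => #  t=1,i=10
  [17] #...# => #  t=0,i=7
  [16] #.... => #  t=1,i=13
  [15] .#### => .  t=0,i=0
  [14] .###. => .  t=2,i=10
  [13] .##.# => #  t=6,i=0
  [12] .##.. => .  t=0,i=5
  [11] .#.## => #  t=6,i=12
  [10] .#.#. => .  t=3,i=7
  [9] .#..# => .  t=1,i=5
  [8] .#... => .  t=1,i=12
  [7] ..### => .  t=0,i=13
  [6] ..##. => .  t=0,i=9
  [5] ..#.# => #  t=3,i=6
  [4] ..#.. => #  t=1,i=4
  [3] ...## => #  t=0,i=8
  [2] ...#. => #  t=1,i=3
  [1] ....# => .  t=1,i=2
  [0] ..... => .  t=1,i=0
  bits 10000110110001110010100000111100 = 2261198908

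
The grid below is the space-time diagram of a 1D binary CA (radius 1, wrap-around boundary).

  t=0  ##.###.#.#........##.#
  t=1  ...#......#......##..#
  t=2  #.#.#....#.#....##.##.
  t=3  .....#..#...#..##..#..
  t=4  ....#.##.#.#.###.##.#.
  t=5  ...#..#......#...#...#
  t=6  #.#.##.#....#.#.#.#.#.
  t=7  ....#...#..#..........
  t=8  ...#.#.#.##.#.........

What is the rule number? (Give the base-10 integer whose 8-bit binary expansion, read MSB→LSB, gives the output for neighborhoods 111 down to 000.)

26

  nb ###: next=.  (t=0,i=0, bit7=0)
  nb ##.: next=.  (t=0,i=1, bit6=0)
  nb #.#: next=.  (t=0,i=2, bit5=0)
  nb #..: next=#  (t=0,i=10, bit4=1)
  nb .##: next=#  (t=0,i=3, bit3=1)
  nb .#.: next=.  (t=0,i=7, bit2=0)
  nb ..#: next=#  (t=0,i=17, bit1=1)
  nb ...: next=.  (t=0,i=11, bit0=0)
  bits 00011010 = 26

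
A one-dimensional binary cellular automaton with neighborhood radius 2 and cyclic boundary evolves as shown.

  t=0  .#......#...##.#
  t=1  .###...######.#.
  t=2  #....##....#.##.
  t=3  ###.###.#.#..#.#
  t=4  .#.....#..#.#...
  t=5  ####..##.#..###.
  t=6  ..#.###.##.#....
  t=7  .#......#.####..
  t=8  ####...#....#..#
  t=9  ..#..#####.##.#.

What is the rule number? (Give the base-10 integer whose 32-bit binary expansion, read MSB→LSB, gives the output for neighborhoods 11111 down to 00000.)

1180635484

  [31] ##### => .  t=1,i=9
  [30] ####. => #  t=1,i=11
  [29] ###.# => .  t=1,i=12
  [28] ###.. => .  t=1,i=3
  [27] ##.## => .  t=3,i=3
  [26] ##.#. => #  t=0,i=14
  [25] ##..# => #  t=5,i=4
  [24] ##... => .  t=1,i=4
  [23] #.### => .  t=3,i=4
  [22] #.##. => #  t=2,i=13
  [21] #.#.# => .  t=0,i=15
  [20] #.#.. => #  t=0,i=1
  [19] #..## => #  t=1,i=0
  [18] #..#. => #  t=3,i=12
  [17] #...# => #  t=0,i=10
  [16] #.... => #  t=0,i=3
  [15] .#### => .  t=1,i=8
  [14] .###. => .  t=1,i=2
  [13] .##.# => .  t=0,i=13
  [12] .##.. => #  t=2,i=6
  [11] .#.## => .  t=2,i=12
  [10] .#.#. => .  t=0,i=0
  [9] .#..# => .  t=1,i=15
  [8] .#... => #  t=0,i=2
  [7] ..### => .  t=1,i=1
  [6] ..##. => #  t=0,i=12
  [5] ..#.# => .  t=2,i=11
  [4] ..#.. => #  t=0,i=8
  [3] ...## => #  t=0,i=11
  [2] ...#. => #  t=0,i=7
  [1] ....# => .  t=0,i=6
  [0] ..... => .  t=0,i=4
  bits 01000110010111110001000101011100 = 1180635484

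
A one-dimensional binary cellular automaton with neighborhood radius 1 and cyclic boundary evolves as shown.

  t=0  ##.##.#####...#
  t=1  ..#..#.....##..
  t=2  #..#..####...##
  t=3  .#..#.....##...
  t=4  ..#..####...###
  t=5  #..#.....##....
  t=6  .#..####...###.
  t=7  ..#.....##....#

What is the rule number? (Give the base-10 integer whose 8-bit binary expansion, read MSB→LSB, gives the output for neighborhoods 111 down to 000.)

  nb ###: next=.  (t=0,i=0, bit7=0)
  nb ##.: next=.  (t=0,i=1, bit6=0)
  nb #.#: next=#  (t=0,i=2, bit5=1)
  nb #..: next=#  (t=0,i=11, bit4=1)
  nb .##: next=.  (t=0,i=3, bit3=0)
  nb .#.: next=.  (t=1,i=2, bit2=0)
  nb ..#: next=.  (t=0,i=13, bit1=0)
  nb ...: next=#  (t=0,i=12, bit0=1)
  bits 00110001 = 49

49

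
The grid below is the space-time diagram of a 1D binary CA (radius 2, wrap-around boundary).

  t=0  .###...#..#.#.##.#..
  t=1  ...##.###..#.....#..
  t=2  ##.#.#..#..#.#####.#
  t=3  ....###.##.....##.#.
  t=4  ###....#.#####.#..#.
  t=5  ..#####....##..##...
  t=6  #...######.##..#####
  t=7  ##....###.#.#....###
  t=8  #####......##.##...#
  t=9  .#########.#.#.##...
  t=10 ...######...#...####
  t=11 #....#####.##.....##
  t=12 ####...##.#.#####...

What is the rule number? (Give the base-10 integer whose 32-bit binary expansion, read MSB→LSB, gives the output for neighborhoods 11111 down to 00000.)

3641775703

  [31] ##### => #  t=2,i=15
  [30] ####. => #  t=2,i=16
  [29] ###.# => .  t=2,i=1
  [28] ###.. => #  t=0,i=3
  [27] ##.## => #  t=1,i=5
  [26] ##.#. => .  t=0,i=16
  [25] ##..# => .  t=1,i=9
  [24] ##... => #  t=0,i=4
  [23] #.### => .  t=1,i=6
  [22] #.##. => .  t=0,i=14
  [21] #.#.# => .  t=0,i=12
  [20] #.#.. => #  t=0,i=17
  [19] #..## => .  t=5,i=14
  [18] #..#. => .  t=0,i=9
  [17] #...# => .  t=0,i=5
  [16] #.... => #  t=1,i=13
  [15] .#### => .  t=2,i=14
  [14] .###. => .  t=0,i=2
  [13] .##.# => .  t=0,i=15
  [12] .##.. => #  t=3,i=9
  [11] .#.## => .  t=0,i=13
  [10] .#.#. => #  t=0,i=11
  [9] .#..# => #  t=0,i=8
  [8] .#... => .  t=0,i=18
  [7] ..### => .  t=0,i=1
  [6] ..##. => #  t=1,i=3
  [5] ..#.# => .  t=0,i=10
  [4] ..#.. => #  t=0,i=7
  [3] ...## => .  t=0,i=0
  [2] ...#. => #  t=0,i=6
  [1] ....# => #  t=1,i=1
  [0] ..... => #  t=1,i=0
  bits 11011001000100010001011001010111 = 3641775703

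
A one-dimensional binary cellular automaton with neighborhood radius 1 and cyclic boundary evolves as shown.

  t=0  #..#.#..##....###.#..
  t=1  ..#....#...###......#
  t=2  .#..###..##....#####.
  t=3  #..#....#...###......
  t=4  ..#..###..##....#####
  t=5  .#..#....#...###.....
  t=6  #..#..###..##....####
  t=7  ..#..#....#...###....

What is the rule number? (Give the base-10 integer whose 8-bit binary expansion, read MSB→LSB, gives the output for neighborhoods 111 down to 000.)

  ###|.  b7=0 t=0,i=15
  ##.|.  b6=0 t=0,i=9
  #.#|.  b5=0 t=0,i=4
  #..|.  b4=0 t=0,i=1
  .##|.  b3=0 t=0,i=8
  .#.|.  b2=0 t=0,i=0
  ..#|#  b1=1 t=0,i=2
  ...|#  b0=1 t=0,i=11
  bits 00000011 = 3

3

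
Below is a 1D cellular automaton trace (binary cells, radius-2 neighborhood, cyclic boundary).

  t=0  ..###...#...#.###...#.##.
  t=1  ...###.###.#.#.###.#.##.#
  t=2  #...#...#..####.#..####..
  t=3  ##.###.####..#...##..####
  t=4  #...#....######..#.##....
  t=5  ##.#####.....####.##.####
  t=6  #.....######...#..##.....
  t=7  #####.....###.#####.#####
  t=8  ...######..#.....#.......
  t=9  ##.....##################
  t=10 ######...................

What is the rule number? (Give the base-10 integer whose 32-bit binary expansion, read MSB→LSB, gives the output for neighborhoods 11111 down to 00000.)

  nb #####: next=.  (t=3,i=23, bit31=0)
  nb ####.: next=#  (t=2,i=13, bit30=1)
  nb ###.#: next=.  (t=1,i=5, bit29=0)
  nb ###..: next=#  (t=0,i=4, bit28=1)
  nb ##.##: next=.  (t=1,i=6, bit27=0)
  nb ##.#.: next=.  (t=1,i=10, bit26=0)
  nb ##..#: next=#  (t=2,i=23, bit25=1)
  nb ##...: next=#  (t=0,i=5, bit24=1)
  nb #.###: next=.  (t=0,i=14, bit23=0)
  nb #.##.: next=#  (t=0,i=22, bit22=1)
  nb #.#.#: next=#  (t=1,i=11, bit21=1)
  nb #.#..: next=.  (t=1,i=24, bit20=0)
  nb #..##: next=#  (t=2,i=10, bit19=1)
  nb #..#.: next=#  (t=2,i=24, bit18=1)
  nb #...#: next=.  (t=0,i=0, bit17=0)
  nb #....: next=#  (t=4,i=6, bit16=1)
  nb .####: next=.  (t=2,i=12, bit15=0)
  nb .###.: next=#  (t=0,i=3, bit14=1)
  nb .##.#: next=#  (t=1,i=22, bit13=1)
  nb .##..: next=.  (t=0,i=23, bit12=0)
  nb .#.##: next=#  (t=0,i=13, bit11=1)
  nb .#.#.: next=#  (t=1,i=12, bit10=1)
  nb .#..#: next=#  (t=2,i=9, bit9=1)
  nb .#...: next=#  (t=0,i=9, bit8=1)
  nb ..###: next=.  (t=0,i=2, bit7=0)
  nb ..##.: next=#  (t=3,i=17, bit6=1)
  nb ..#.#: next=.  (t=0,i=12, bit5=0)
  nb ..#..: next=#  (t=0,i=8, bit4=1)
  nb ...##: next=.  (t=0,i=1, bit3=0)
  nb ...#.: next=#  (t=0,i=7, bit2=1)
  nb ....#: next=#  (t=4,i=7, bit1=1)
  nb .....: next=#  (t=5,i=10, bit0=1)
  bits 01010011011011010110111101010111 = 1399680855

1399680855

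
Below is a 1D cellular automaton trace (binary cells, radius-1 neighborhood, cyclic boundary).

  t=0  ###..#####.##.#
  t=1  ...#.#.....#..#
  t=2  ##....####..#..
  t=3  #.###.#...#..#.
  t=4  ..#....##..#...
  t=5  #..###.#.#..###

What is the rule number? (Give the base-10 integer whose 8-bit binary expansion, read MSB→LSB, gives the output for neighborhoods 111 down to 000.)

25

  nb ###: next=.  (t=0,i=0, bit7=0)
  nb ##.: next=.  (t=0,i=2, bit6=0)
  nb #.#: next=.  (t=0,i=10, bit5=0)
  nb #..: next=#  (t=0,i=3, bit4=1)
  nb .##: next=#  (t=0,i=5, bit3=1)
  nb .#.: next=.  (t=1,i=3, bit2=0)
  nb ..#: next=.  (t=0,i=4, bit1=0)
  nb ...: next=#  (t=1,i=1, bit0=1)
  bits 00011001 = 25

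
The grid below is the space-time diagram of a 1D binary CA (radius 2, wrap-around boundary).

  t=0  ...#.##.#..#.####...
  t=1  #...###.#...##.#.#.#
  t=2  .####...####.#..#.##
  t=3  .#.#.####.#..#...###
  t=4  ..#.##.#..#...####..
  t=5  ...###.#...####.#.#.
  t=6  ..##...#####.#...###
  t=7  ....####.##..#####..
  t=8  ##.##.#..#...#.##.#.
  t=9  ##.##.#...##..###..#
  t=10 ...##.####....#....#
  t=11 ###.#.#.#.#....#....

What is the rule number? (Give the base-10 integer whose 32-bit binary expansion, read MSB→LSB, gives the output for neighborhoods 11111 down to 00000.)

  nb #####: next=#  (t=6,i=9, bit31=1)
  nb ####.: next=#  (t=0,i=15, bit30=1)
  nb ###.#: next=.  (t=1,i=6, bit29=0)
  nb ###..: next=.  (t=0,i=16, bit28=0)
  nb ##.##: next=.  (t=2,i=0, bit27=0)
  nb ##.#.: next=.  (t=0,i=7, bit26=0)
  nb ##..#: next=.  (t=6,i=0, bit25=0)
  nb ##...: next=#  (t=0,i=17, bit24=1)
  nb #.###: next=#  (t=0,i=13, bit23=1)
  nb #.##.: next=#  (t=0,i=5, bit22=1)
  nb #.#.#: next=.  (t=1,i=15, bit21=0)
  nb #.#..: next=#  (t=0,i=8, bit20=1)
  nb #..##: next=.  (t=6,i=1, bit19=0)
  nb #..#.: next=.  (t=0,i=10, bit18=0)
  nb #...#: next=#  (t=1,i=2, bit17=1)
  nb #....: next=.  (t=0,i=18, bit16=0)
  nb .####: next=.  (t=0,i=14, bit15=0)
  nb .###.: next=.  (t=1,i=5, bit14=0)
  nb .##.#: next=#  (t=0,i=6, bit13=1)
  nb .##..: next=.  (t=1,i=0, bit12=0)
  nb .#.##: next=#  (t=0,i=4, bit11=1)
  nb .#.#.: next=#  (t=1,i=16, bit10=1)
  nb .#..#: next=.  (t=0,i=9, bit9=0)
  nb .#...: next=#  (t=1,i=9, bit8=1)
  nb ..###: next=#  (t=1,i=4, bit7=1)
  nb ..##.: next=.  (t=1,i=12, bit6=0)
  nb ..#.#: next=.  (t=0,i=3, bit5=0)
  nb ..#..: next=.  (t=3,i=13, bit4=0)
  nb ...##: next=#  (t=1,i=3, bit3=1)
  nb ...#.: next=.  (t=0,i=2, bit2=0)
  nb ....#: next=.  (t=0,i=1, bit1=0)
  nb .....: next=#  (t=0,i=0, bit0=1)
  bits 11000001110100100010110110001001 = 3251776905

3251776905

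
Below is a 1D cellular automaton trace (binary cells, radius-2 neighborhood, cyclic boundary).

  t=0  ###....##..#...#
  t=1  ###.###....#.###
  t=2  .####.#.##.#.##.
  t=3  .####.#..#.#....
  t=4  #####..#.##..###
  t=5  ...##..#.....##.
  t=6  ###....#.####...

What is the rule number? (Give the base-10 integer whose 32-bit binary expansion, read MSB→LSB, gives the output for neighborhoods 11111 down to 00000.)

2023990971

  ##### -> .   bit 31 = 0  t=1,i=0
  ####. -> #   bit 30 = 1  t=0,i=1
  ###.# -> #   bit 29 = 1  t=1,i=2
  ###.. -> #   bit 28 = 1  t=0,i=2
  ##.## -> #   bit 27 = 1  t=1,i=3
  ##.#. -> .   bit 26 = 0  t=2,i=5
  ##..# -> .   bit 25 = 0  t=0,i=9
  ##... -> .   bit 24 = 0  t=0,i=3
  #.### -> #   bit 23 = 1  t=1,i=4
  #.##. -> .   bit 22 = 0  t=2,i=8
  #.#.# -> #   bit 21 = 1  t=2,i=6
  #.#.. -> .   bit 20 = 0  t=3,i=6
  #..## -> .   bit 19 = 0  t=2,i=0
  #..#. -> .   bit 18 = 0  t=0,i=10
  #...# -> #   bit 17 = 1  t=0,i=13
  #.... -> #   bit 16 = 1  t=0,i=4
  .#### -> #   bit 15 = 1  t=0,i=0
  .###. -> .   bit 14 = 0  t=1,i=5
  .##.# -> #   bit 13 = 1  t=2,i=9
  .##.. -> .   bit 12 = 0  t=0,i=8
  .#.## -> .   bit 11 = 0  t=1,i=12
  .#.#. -> #   bit 10 = 1  t=3,i=10
  .#..# -> #   bit 9 = 1  t=3,i=7
  .#... -> .   bit 8 = 0  t=0,i=12
  ..### -> #   bit 7 = 1  t=0,i=15
  ..##. -> .   bit 6 = 0  t=0,i=7
  ..#.# -> #   bit 5 = 1  t=1,i=11
  ..#.. -> #   bit 4 = 1  t=0,i=11
  ...## -> #   bit 3 = 1  t=0,i=6
  ...#. -> .   bit 2 = 0  t=1,i=10
  ....# -> #   bit 1 = 1  t=0,i=5
  ..... -> #   bit 0 = 1  t=3,i=14
  bits 01111000101000111010011010111011 = 2023990971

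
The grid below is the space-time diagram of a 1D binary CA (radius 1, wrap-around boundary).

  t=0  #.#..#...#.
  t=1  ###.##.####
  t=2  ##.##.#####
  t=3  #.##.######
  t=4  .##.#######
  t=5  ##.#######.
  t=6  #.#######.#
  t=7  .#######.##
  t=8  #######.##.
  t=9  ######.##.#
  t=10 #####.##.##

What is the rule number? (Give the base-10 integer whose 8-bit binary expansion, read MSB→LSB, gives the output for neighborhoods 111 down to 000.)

175

  [7] ### => #  t=1,i=0
  [6] ##. => .  t=1,i=2
  [5] #.# => #  t=0,i=1
  [4] #.. => .  t=0,i=3
  [3] .## => #  t=1,i=4
  [2] .#. => #  t=0,i=0
  [1] ..# => #  t=0,i=4
  [0] ... => #  t=0,i=7
  bits 10101111 = 175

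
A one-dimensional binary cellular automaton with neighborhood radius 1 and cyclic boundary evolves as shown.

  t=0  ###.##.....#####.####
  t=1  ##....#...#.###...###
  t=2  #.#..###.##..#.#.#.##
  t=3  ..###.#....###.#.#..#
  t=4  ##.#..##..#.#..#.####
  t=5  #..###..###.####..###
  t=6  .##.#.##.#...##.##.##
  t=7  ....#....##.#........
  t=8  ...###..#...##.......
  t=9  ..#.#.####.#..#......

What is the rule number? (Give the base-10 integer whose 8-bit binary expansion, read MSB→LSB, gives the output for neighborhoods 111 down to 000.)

  ###|#  b7=1 t=0,i=0
  ##.|.  b6=0 t=0,i=2
  #.#|.  b5=0 t=0,i=3
  #..|#  b4=1 t=0,i=6
  .##|.  b3=0 t=0,i=4
  .#.|#  b2=1 t=1,i=6
  ..#|#  b1=1 t=0,i=10
  ...|.  b0=0 t=0,i=7
  bits 10010110 = 150

150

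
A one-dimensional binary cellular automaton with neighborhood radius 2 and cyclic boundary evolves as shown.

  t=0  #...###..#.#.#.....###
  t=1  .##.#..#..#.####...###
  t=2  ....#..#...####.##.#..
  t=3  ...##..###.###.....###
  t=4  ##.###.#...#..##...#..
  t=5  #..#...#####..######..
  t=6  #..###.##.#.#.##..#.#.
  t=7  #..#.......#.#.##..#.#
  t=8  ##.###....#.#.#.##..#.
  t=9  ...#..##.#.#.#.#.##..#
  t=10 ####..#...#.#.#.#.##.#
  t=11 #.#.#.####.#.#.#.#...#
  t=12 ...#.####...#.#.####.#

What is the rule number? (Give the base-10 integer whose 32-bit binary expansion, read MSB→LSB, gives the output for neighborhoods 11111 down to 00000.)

  [31] ##### => .  t=5,i=9
  [30] ####. => #  t=0,i=21
  [29] ###.# => .  t=1,i=21
  [28] ###.. => .  t=0,i=0
  [27] ##.## => .  t=1,i=0
  [26] ##.#. => .  t=1,i=3
  [25] ##..# => #  t=0,i=7
  [24] ##... => #  t=0,i=1
  [23] #.### => #  t=1,i=12
  [22] #.##. => .  t=1,i=1
  [21] #.#.# => .  t=0,i=11
  [20] #.#.. => #  t=0,i=13
  [19] #..## => .  t=3,i=6
  [18] #..#. => .  t=0,i=8
  [17] #...# => #  t=0,i=2
  [16] #.... => #  t=0,i=15
  [15] .#### => #  t=0,i=20
  [14] .###. => .  t=0,i=5
  [13] .##.# => .  t=1,i=2
  [12] .##.. => #  t=3,i=4
  [11] .#.## => #  t=1,i=11
  [10] .#.#. => #  t=0,i=10
  [9] .#..# => .  t=1,i=5
  [8] .#... => #  t=0,i=14
  [7] ..### => #  t=0,i=4
  [6] ..##. => #  t=3,i=3
  [5] ..#.# => .  t=0,i=9
  [4] ..#.. => #  t=1,i=7
  [3] ...## => .  t=0,i=3
  [2] ...#. => #  t=2,i=3
  [1] ....# => .  t=0,i=17
  [0] ..... => .  t=0,i=16
  bits 01000011100100111001110111010100 = 1133747668

1133747668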